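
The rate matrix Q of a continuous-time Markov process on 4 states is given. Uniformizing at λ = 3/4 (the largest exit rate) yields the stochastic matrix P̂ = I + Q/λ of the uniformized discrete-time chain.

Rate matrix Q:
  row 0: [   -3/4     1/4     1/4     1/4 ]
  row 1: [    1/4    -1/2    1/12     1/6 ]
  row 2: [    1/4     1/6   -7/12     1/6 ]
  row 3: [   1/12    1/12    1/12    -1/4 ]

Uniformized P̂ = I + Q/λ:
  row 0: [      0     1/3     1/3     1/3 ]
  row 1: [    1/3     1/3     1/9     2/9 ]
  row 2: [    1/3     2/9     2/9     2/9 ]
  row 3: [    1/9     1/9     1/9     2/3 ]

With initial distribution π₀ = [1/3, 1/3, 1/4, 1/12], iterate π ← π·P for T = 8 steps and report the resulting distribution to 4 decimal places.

π = [0.1775, 0.2179, 0.1694, 0.4352]

t=0: π = [0.3333, 0.3333, 0.2500, 0.0833]
t=1: π = [0.2037, 0.2870, 0.2130, 0.2963]
t=2: π = [0.1996, 0.2438, 0.1800, 0.3765]
t=3: π = [0.1831, 0.2297, 0.1755, 0.4118]
t=4: π = [0.1808, 0.2223, 0.1713, 0.4256]
t=5: π = [0.1785, 0.2197, 0.1703, 0.4315]
t=6: π = [0.1780, 0.2185, 0.1697, 0.4338]
t=7: π = [0.1776, 0.2181, 0.1695, 0.4348]
t=8: π = [0.1775, 0.2179, 0.1694, 0.4352]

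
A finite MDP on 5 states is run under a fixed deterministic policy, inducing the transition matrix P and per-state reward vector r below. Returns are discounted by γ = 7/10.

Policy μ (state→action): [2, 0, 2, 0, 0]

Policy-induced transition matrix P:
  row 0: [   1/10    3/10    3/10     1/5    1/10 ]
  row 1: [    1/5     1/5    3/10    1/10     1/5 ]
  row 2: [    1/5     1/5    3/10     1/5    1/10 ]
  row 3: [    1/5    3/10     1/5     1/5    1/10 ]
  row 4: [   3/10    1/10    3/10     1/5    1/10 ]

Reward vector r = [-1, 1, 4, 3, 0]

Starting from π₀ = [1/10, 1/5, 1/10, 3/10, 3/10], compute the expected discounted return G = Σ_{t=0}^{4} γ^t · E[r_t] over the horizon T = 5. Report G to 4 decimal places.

t=0: π = [0.1000, 0.2000, 0.1000, 0.3000, 0.3000], E[r] = 1.4000, γ^t·E[r] = 1.400000, running G = 1.400000
t=1: π = [0.2200, 0.2100, 0.2700, 0.1800, 0.1200], E[r] = 1.6100, γ^t·E[r] = 1.127000, running G = 2.527000
t=2: π = [0.1900, 0.2280, 0.2820, 0.1790, 0.1210], E[r] = 1.7030, γ^t·E[r] = 0.834470, running G = 3.361470
t=3: π = [0.1931, 0.2248, 0.2821, 0.1772, 0.1228], E[r] = 1.6917, γ^t·E[r] = 0.580253, running G = 3.941723
t=4: π = [0.1930, 0.2248, 0.2823, 0.1775, 0.1225], E[r] = 1.6935, γ^t·E[r] = 0.406600, running G = 4.348323

G = 4.3483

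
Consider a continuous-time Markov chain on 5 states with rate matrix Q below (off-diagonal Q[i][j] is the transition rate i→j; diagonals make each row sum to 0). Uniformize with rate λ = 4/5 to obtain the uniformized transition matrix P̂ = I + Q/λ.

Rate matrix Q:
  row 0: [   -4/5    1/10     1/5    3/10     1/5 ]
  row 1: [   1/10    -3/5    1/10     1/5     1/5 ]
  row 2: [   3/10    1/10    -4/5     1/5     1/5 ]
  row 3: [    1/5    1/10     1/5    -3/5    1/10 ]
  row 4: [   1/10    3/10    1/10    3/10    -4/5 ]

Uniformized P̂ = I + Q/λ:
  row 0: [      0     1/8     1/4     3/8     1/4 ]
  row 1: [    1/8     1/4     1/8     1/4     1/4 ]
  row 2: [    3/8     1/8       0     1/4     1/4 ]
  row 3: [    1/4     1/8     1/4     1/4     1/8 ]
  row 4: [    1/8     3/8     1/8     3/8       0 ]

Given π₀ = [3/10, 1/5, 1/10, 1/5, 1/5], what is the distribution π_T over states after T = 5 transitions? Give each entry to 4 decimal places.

t=0: π = [0.3000, 0.2000, 0.1000, 0.2000, 0.2000]
t=1: π = [0.1375, 0.2000, 0.1750, 0.3125, 0.1750]
t=2: π = [0.1906, 0.1938, 0.1594, 0.2891, 0.1672]
t=3: π = [0.1771, 0.1910, 0.1650, 0.2947, 0.1721]
t=4: π = [0.1810, 0.1919, 0.1634, 0.2937, 0.1701]
t=5: π = [0.1799, 0.1915, 0.1639, 0.2939, 0.1708]

π = [0.1799, 0.1915, 0.1639, 0.2939, 0.1708]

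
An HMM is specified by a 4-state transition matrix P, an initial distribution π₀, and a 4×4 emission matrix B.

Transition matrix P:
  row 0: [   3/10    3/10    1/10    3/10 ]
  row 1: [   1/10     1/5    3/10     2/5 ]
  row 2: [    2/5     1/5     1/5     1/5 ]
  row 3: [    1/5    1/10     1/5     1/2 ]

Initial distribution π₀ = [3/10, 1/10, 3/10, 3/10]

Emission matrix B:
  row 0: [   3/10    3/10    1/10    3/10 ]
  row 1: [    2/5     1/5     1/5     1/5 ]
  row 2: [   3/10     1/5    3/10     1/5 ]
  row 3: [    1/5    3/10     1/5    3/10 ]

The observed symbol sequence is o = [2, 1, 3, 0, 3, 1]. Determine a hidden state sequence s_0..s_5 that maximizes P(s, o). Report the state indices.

t=0: δ = [3.000e-02, 2.000e-02, 9.000e-02, 6.000e-02]  (obs o_0=2)
t=1: δ = [1.080e-02, 3.600e-03, 3.600e-03, 9.000e-03]  ψ = [2, 2, 2, 3]  (obs o_1=1)
t=2: δ = [9.720e-04, 6.480e-04, 3.600e-04, 1.350e-03]  ψ = [0, 0, 3, 3]  (obs o_2=3)
t=3: δ = [8.748e-05, 1.166e-04, 8.100e-05, 1.350e-04]  ψ = [0, 0, 3, 3]  (obs o_3=0)
t=4: δ = [9.720e-06, 5.249e-06, 6.998e-06, 2.025e-05]  ψ = [2, 0, 1, 3]  (obs o_4=3)
t=5: δ = [1.215e-06, 5.832e-07, 8.100e-07, 3.038e-06]  ψ = [3, 0, 3, 3]  (obs o_5=1)
backtrack: best end state = 3; path = [3, 3, 3, 3, 3, 3]

path = [3, 3, 3, 3, 3, 3]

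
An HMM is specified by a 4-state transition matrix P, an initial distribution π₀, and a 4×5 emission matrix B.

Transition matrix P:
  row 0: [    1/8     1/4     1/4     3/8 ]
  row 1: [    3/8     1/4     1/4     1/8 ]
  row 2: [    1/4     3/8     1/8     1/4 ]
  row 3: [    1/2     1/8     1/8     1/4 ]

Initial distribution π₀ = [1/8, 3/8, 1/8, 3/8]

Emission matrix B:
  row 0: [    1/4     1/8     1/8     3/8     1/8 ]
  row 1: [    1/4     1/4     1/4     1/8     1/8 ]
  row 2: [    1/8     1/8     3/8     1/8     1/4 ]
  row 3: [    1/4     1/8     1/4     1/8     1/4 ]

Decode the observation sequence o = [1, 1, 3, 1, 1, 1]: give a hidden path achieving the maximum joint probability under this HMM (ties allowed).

path = [1, 1, 0, 1, 1, 1]

t=0: δ = [1.562e-02, 9.375e-02, 1.562e-02, 4.688e-02]  (obs o_0=1)
t=1: δ = [4.395e-03, 5.859e-03, 2.930e-03, 1.465e-03]  ψ = [1, 1, 1, 1]  (obs o_1=1)
t=2: δ = [8.240e-04, 1.831e-04, 1.831e-04, 2.060e-04]  ψ = [1, 1, 1, 0]  (obs o_2=3)
t=3: δ = [1.287e-05, 5.150e-05, 2.575e-05, 3.862e-05]  ψ = [0, 0, 0, 0]  (obs o_3=1)
t=4: δ = [2.414e-06, 3.219e-06, 1.609e-06, 1.207e-06]  ψ = [1, 1, 1, 3]  (obs o_4=1)
t=5: δ = [1.509e-07, 2.012e-07, 1.006e-07, 1.132e-07]  ψ = [1, 1, 1, 0]  (obs o_5=1)
backtrack: best end state = 1; path = [1, 1, 0, 1, 1, 1]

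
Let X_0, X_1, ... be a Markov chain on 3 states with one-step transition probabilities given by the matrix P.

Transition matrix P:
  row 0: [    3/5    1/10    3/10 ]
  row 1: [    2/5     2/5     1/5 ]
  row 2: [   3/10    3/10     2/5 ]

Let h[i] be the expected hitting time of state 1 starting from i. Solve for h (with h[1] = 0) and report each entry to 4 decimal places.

First-step conditioning: h[1] = 0; for i ≠ 1, h[i] = 1 + Σ_k P[i][k]·h[k].
  h[0] = 1 + 3/5·h[0] + 3/10·h[2]
  h[2] = 1 + 3/10·h[0] + 2/5·h[2]
Solving the 2×2 linear system over states ≠ 1 gives exactly h = [6, 0, 14/3] (h[1] = 0 is the target).

h = [6.0000, 0.0000, 4.6667]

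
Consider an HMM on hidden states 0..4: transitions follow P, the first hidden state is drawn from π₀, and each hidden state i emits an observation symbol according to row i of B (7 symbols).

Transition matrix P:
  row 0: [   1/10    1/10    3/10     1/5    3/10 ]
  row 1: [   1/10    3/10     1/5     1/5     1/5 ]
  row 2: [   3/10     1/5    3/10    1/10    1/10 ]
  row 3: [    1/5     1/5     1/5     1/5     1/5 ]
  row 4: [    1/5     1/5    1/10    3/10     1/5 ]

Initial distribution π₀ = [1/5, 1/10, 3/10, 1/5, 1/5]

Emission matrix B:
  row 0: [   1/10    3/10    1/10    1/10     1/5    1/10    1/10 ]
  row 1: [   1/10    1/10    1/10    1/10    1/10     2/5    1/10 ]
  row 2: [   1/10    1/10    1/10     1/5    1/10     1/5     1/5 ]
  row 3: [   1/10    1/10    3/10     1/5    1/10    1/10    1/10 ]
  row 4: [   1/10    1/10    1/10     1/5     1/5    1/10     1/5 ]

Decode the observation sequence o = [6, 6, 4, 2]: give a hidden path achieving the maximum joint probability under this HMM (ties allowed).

path = [2, 2, 0, 3]

t=0: δ = [2.000e-02, 1.000e-02, 6.000e-02, 2.000e-02, 4.000e-02]  (obs o_0=6)
t=1: δ = [1.800e-03, 1.200e-03, 3.600e-03, 1.200e-03, 1.600e-03]  ψ = [2, 2, 2, 4, 4]  (obs o_1=6)
t=2: δ = [2.160e-04, 7.200e-05, 1.080e-04, 4.800e-05, 1.080e-04]  ψ = [2, 2, 2, 4, 0]  (obs o_2=4)
t=3: δ = [3.240e-06, 2.160e-06, 6.480e-06, 1.296e-05, 6.480e-06]  ψ = [2, 0, 0, 0, 0]  (obs o_3=2)
backtrack: best end state = 3; path = [2, 2, 0, 3]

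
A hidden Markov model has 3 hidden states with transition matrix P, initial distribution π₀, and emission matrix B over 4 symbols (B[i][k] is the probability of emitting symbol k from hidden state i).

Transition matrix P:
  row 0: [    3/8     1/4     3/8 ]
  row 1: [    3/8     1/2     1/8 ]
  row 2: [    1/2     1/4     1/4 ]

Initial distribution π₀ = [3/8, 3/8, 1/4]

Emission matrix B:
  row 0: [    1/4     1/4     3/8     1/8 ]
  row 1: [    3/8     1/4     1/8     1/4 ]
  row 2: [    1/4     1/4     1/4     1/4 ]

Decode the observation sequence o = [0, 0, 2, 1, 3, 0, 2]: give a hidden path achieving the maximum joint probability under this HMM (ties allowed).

path = [1, 1, 0, 1, 1, 1, 0]

t=0: δ = [9.375e-02, 1.406e-01, 6.250e-02]  (obs o_0=0)
t=1: δ = [1.318e-02, 2.637e-02, 8.789e-03]  ψ = [1, 1, 0]  (obs o_1=0)
t=2: δ = [3.708e-03, 1.648e-03, 1.236e-03]  ψ = [1, 1, 0]  (obs o_2=2)
t=3: δ = [3.476e-04, 2.317e-04, 3.476e-04]  ψ = [0, 0, 0]  (obs o_3=1)
t=4: δ = [2.173e-05, 2.897e-05, 3.259e-05]  ψ = [2, 1, 0]  (obs o_4=3)
t=5: δ = [4.074e-06, 5.431e-06, 2.037e-06]  ψ = [2, 1, 0]  (obs o_5=0)
t=6: δ = [7.638e-07, 3.395e-07, 3.819e-07]  ψ = [1, 1, 0]  (obs o_6=2)
backtrack: best end state = 0; path = [1, 1, 0, 1, 1, 1, 0]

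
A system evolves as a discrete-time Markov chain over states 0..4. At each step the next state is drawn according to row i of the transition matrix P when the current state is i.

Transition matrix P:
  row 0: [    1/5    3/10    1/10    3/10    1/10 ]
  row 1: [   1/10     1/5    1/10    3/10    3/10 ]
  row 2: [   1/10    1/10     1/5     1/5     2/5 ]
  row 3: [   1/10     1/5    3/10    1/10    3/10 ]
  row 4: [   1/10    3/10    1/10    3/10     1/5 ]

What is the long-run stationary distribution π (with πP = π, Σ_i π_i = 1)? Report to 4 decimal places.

Balance equations π_j = Σ_i π_i·P[i][j]:
  π_0 = 1/5·π_0 + 1/10·π_1 + 1/10·π_2 + 1/10·π_3 + 1/10·π_4
  π_1 = 3/10·π_0 + 1/5·π_1 + 1/10·π_2 + 1/5·π_3 + 3/10·π_4
  π_2 = 1/10·π_0 + 1/10·π_1 + 1/5·π_2 + 3/10·π_3 + 1/10·π_4
  π_3 = 3/10·π_0 + 3/10·π_1 + 1/5·π_2 + 1/10·π_3 + 3/10·π_4
  normalize: π_0 + π_1 + π_2 + π_3 + π_4 = 1
Solving the linear system gives exactly π = [1/9, 134/605, 9/55, 13/55, 1456/5445].

π = [0.1111, 0.2215, 0.1636, 0.2364, 0.2674]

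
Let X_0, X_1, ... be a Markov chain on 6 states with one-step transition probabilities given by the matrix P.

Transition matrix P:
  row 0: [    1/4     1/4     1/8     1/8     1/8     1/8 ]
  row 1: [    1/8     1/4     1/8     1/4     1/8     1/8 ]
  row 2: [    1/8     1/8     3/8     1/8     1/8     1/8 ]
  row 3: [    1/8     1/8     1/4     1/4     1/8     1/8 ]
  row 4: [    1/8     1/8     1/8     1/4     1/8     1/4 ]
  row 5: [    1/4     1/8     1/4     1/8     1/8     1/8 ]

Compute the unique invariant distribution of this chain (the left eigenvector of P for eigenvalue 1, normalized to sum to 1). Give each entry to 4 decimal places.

π = [0.1629, 0.1661, 0.2208, 0.1844, 0.1250, 0.1406]

Balance equations π_j = Σ_i π_i·P[i][j]:
  π_0 = 1/4·π_0 + 1/8·π_1 + 1/8·π_2 + 1/8·π_3 + 1/8·π_4 + 1/4·π_5
  π_1 = 1/4·π_0 + 1/4·π_1 + 1/8·π_2 + 1/8·π_3 + 1/8·π_4 + 1/8·π_5
  π_2 = 1/8·π_0 + 1/8·π_1 + 3/8·π_2 + 1/4·π_3 + 1/8·π_4 + 1/4·π_5
  π_3 = 1/8·π_0 + 1/4·π_1 + 1/8·π_2 + 1/4·π_3 + 1/4·π_4 + 1/8·π_5
  π_4 = 1/8·π_0 + 1/8·π_1 + 1/8·π_2 + 1/8·π_3 + 1/8·π_4 + 1/8·π_5
  normalize: π_0 + π_1 + π_2 + π_3 + π_4 + π_5 = 1
Solving the linear system gives exactly π = [73/448, 521/3136, 303/1372, 4049/21952, 1/8, 9/64].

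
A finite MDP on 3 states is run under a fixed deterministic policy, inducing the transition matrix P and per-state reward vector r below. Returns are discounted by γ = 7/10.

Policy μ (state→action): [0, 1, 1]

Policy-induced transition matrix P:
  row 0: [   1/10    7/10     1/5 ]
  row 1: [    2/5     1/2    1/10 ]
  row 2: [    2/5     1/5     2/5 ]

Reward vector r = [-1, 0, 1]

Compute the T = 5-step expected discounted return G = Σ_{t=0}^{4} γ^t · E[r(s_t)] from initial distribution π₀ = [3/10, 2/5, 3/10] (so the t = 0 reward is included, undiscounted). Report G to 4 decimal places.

G = -0.1862

t=0: π = [0.3000, 0.4000, 0.3000], E[r] = 0.0000, γ^t·E[r] = 0.000000, running G = 0.000000
t=1: π = [0.3100, 0.4700, 0.2200], E[r] = -0.0900, γ^t·E[r] = -0.063000, running G = -0.063000
t=2: π = [0.3070, 0.4960, 0.1970], E[r] = -0.1100, γ^t·E[r] = -0.053900, running G = -0.116900
t=3: π = [0.3079, 0.5023, 0.1898], E[r] = -0.1181, γ^t·E[r] = -0.040508, running G = -0.157408
t=4: π = [0.3076, 0.5046, 0.1877], E[r] = -0.1199, γ^t·E[r] = -0.028788, running G = -0.186196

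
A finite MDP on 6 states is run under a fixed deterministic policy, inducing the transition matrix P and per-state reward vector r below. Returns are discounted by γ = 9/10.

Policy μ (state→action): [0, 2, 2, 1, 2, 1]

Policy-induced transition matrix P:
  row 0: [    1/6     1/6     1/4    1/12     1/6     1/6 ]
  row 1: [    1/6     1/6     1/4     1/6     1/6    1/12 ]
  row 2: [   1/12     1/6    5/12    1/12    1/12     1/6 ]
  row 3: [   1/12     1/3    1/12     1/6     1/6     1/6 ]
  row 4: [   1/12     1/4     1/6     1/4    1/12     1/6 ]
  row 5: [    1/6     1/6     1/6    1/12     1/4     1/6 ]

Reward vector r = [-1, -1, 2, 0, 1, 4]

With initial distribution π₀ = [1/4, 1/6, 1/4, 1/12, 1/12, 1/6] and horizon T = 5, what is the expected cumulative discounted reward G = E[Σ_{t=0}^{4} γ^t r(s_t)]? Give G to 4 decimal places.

t=0: π = [0.2500, 0.1667, 0.2500, 0.0833, 0.0833, 0.1667], E[r] = 0.8333, γ^t·E[r] = 0.833333, running G = 0.833333
t=1: π = [0.1319, 0.1875, 0.2569, 0.1181, 0.1528, 0.1528], E[r] = 0.9583, γ^t·E[r] = 0.862500, running G = 1.695833
t=2: π = [0.1227, 0.1991, 0.2477, 0.1343, 0.1453, 0.1510], E[r] = 0.9230, γ^t·E[r] = 0.747656, running G = 2.443490
t=3: π = [0.1227, 0.2011, 0.2442, 0.1353, 0.1465, 0.1501], E[r] = 0.9114, γ^t·E[r] = 0.664383, running G = 3.107872
t=4: π = [0.1228, 0.2014, 0.2434, 0.1358, 0.1466, 0.1499], E[r] = 0.9088, γ^t·E[r] = 0.596289, running G = 3.704161

G = 3.7042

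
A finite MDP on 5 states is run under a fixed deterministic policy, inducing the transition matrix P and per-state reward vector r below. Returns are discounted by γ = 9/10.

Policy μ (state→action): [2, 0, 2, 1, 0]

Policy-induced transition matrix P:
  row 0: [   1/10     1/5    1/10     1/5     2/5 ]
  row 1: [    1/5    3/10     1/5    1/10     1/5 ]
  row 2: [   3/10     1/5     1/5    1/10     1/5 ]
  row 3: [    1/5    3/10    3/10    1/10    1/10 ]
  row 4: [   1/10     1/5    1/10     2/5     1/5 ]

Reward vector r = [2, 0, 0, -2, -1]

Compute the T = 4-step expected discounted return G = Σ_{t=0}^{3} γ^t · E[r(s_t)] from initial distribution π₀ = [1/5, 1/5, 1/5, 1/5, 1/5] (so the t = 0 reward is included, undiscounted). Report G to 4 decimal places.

t=0: π = [0.2000, 0.2000, 0.2000, 0.2000, 0.2000], E[r] = -0.2000, γ^t·E[r] = -0.200000, running G = -0.200000
t=1: π = [0.1800, 0.2400, 0.1800, 0.1800, 0.2200], E[r] = -0.2200, γ^t·E[r] = -0.198000, running G = -0.398000
t=2: π = [0.1780, 0.2420, 0.1780, 0.1840, 0.2180], E[r] = -0.2300, γ^t·E[r] = -0.186300, running G = -0.584300
t=3: π = [0.1782, 0.2426, 0.1788, 0.1832, 0.2172], E[r] = -0.2272, γ^t·E[r] = -0.165629, running G = -0.749929

G = -0.7499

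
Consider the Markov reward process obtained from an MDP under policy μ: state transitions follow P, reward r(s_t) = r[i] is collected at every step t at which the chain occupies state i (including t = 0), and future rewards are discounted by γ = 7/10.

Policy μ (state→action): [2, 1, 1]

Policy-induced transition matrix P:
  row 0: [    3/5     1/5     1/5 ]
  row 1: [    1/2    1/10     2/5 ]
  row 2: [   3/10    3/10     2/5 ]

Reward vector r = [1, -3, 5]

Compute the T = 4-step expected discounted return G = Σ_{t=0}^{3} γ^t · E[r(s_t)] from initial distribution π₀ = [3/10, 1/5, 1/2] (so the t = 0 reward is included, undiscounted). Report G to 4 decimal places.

t=0: π = [0.3000, 0.2000, 0.5000], E[r] = 2.2000, γ^t·E[r] = 2.200000, running G = 2.200000
t=1: π = [0.4300, 0.2300, 0.3400], E[r] = 1.4400, γ^t·E[r] = 1.008000, running G = 3.208000
t=2: π = [0.4750, 0.2110, 0.3140], E[r] = 1.4120, γ^t·E[r] = 0.691880, running G = 3.899880
t=3: π = [0.4847, 0.2103, 0.3050], E[r] = 1.3788, γ^t·E[r] = 0.472928, running G = 4.372808

G = 4.3728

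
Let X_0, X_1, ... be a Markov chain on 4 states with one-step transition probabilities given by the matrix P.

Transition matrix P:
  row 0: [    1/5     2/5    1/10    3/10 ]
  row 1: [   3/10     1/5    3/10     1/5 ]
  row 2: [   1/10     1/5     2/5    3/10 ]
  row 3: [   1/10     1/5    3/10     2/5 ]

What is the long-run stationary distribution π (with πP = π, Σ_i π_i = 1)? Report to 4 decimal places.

π = [0.1628, 0.2326, 0.2972, 0.3075]

Balance equations π_j = Σ_i π_i·P[i][j]:
  π_0 = 1/5·π_0 + 3/10·π_1 + 1/10·π_2 + 1/10·π_3
  π_1 = 2/5·π_0 + 1/5·π_1 + 1/5·π_2 + 1/5·π_3
  π_2 = 1/10·π_0 + 3/10·π_1 + 2/5·π_2 + 3/10·π_3
  normalize: π_0 + π_1 + π_2 + π_3 = 1
Solving the linear system gives exactly π = [7/43, 10/43, 115/387, 119/387].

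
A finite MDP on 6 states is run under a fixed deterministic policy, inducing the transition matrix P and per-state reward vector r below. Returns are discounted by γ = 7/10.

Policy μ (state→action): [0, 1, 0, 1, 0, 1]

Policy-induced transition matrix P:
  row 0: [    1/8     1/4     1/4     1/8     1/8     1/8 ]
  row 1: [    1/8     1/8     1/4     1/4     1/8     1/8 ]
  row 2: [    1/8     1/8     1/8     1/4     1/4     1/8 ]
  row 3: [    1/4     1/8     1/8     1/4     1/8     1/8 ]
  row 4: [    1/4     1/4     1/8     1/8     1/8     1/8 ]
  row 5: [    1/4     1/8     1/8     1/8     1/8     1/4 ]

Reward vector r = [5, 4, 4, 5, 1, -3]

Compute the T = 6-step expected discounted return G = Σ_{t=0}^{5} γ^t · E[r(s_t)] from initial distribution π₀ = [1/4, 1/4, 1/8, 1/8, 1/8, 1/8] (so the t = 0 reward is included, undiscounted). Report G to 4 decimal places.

t=0: π = [0.2500, 0.2500, 0.1250, 0.1250, 0.1250, 0.1250], E[r] = 3.1250, γ^t·E[r] = 3.125000, running G = 3.125000
t=1: π = [0.1719, 0.1719, 0.1875, 0.1875, 0.1406, 0.1406], E[r] = 2.9531, γ^t·E[r] = 2.067188, running G = 5.192188
t=2: π = [0.1836, 0.1641, 0.1680, 0.1934, 0.1484, 0.1426], E[r] = 2.9336, γ^t·E[r] = 1.437461, running G = 6.629648
t=3: π = [0.1855, 0.1665, 0.1685, 0.1907, 0.1460, 0.1428], E[r] = 2.9385, γ^t·E[r] = 1.007897, running G = 7.637546
t=4: π = [0.1849, 0.1664, 0.1690, 0.1907, 0.1461, 0.1429], E[r] = 2.9375, γ^t·E[r] = 0.705294, running G = 8.342840
t=5: π = [0.1850, 0.1664, 0.1689, 0.1908, 0.1461, 0.1429], E[r] = 2.9373, γ^t·E[r] = 0.493680, running G = 8.836520

G = 8.8365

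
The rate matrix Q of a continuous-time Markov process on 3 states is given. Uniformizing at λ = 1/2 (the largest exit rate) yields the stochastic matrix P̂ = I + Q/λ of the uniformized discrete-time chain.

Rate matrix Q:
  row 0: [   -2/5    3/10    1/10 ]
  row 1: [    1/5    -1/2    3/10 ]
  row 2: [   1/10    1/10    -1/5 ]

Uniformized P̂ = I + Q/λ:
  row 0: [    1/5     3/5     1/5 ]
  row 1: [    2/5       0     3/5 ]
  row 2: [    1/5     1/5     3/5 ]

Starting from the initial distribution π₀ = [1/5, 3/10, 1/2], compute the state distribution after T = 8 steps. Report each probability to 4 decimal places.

t=0: π = [0.2000, 0.3000, 0.5000]
t=1: π = [0.2600, 0.2200, 0.5200]
t=2: π = [0.2440, 0.2600, 0.4960]
t=3: π = [0.2520, 0.2456, 0.5024]
t=4: π = [0.2491, 0.2517, 0.4992]
t=5: π = [0.2503, 0.2493, 0.5004]
t=6: π = [0.2499, 0.2503, 0.4999]
t=7: π = [0.2501, 0.2499, 0.5001]
t=8: π = [0.2500, 0.2500, 0.5000]

π = [0.2500, 0.2500, 0.5000]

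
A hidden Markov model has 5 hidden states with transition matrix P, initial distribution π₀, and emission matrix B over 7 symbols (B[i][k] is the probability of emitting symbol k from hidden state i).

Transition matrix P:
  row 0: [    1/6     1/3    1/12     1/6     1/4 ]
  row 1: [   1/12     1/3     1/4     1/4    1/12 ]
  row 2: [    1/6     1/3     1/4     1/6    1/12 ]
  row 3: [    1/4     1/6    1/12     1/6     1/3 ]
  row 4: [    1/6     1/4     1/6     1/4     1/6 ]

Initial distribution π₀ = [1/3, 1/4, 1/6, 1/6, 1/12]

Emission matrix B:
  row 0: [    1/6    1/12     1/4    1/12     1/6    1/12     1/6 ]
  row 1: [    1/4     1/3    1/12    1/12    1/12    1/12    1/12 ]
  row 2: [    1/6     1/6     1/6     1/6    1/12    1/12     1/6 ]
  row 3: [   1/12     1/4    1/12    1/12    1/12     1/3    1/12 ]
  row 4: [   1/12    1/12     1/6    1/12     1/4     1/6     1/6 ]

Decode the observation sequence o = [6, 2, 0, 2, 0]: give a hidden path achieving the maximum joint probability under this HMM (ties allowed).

path = [0, 0, 1, 2, 1]

t=0: δ = [5.556e-02, 2.083e-02, 2.778e-02, 1.389e-02, 1.389e-02]  (obs o_0=6)
t=1: δ = [2.315e-03, 1.543e-03, 1.157e-03, 7.716e-04, 2.315e-03]  ψ = [0, 0, 2, 0, 0]  (obs o_1=2)
t=2: δ = [6.430e-05, 1.929e-04, 6.430e-05, 4.823e-05, 4.823e-05]  ψ = [0, 0, 1, 4, 0]  (obs o_2=0)
t=3: δ = [4.019e-06, 5.358e-06, 8.038e-06, 4.019e-06, 2.679e-06]  ψ = [1, 1, 1, 1, 0]  (obs o_3=2)
t=4: δ = [2.233e-07, 6.698e-07, 3.349e-07, 1.116e-07, 1.116e-07]  ψ = [2, 2, 2, 1, 3]  (obs o_4=0)
backtrack: best end state = 1; path = [0, 0, 1, 2, 1]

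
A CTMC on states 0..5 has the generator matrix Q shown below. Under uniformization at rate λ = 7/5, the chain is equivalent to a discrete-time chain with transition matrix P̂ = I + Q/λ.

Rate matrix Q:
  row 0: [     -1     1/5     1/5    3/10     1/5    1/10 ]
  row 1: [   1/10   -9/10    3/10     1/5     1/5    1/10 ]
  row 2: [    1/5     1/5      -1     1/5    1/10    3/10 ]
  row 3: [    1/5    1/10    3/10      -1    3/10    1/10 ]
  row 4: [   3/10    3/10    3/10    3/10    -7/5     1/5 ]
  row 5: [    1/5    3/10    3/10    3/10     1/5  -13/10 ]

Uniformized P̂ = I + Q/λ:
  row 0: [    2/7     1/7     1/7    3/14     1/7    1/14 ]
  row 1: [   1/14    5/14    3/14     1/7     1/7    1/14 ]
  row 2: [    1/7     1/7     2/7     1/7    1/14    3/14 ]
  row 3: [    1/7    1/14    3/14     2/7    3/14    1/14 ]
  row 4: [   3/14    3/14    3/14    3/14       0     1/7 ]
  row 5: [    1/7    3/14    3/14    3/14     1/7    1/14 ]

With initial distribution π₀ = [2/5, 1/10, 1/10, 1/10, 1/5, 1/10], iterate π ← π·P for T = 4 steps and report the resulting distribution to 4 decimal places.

π = [0.1618, 0.1848, 0.2182, 0.1999, 0.1239, 0.1114]

t=0: π = [0.4000, 0.1000, 0.1000, 0.1000, 0.2000, 0.1000]
t=1: π = [0.2071, 0.1786, 0.1929, 0.2071, 0.1143, 0.1000]
t=2: π = [0.1679, 0.1816, 0.2133, 0.2026, 0.1276, 0.1071]
t=3: π = [0.1630, 0.1841, 0.2175, 0.2005, 0.1239, 0.1110]
t=4: π = [0.1618, 0.1848, 0.2182, 0.1999, 0.1239, 0.1114]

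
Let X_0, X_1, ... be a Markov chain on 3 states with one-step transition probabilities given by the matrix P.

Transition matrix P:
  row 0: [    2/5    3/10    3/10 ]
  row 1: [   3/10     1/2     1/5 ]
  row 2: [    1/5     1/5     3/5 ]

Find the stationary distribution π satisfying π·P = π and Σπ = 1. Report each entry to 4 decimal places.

Balance equations π_j = Σ_i π_i·P[i][j]:
  π_0 = 2/5·π_0 + 3/10·π_1 + 1/5·π_2
  π_1 = 3/10·π_0 + 1/2·π_1 + 1/5·π_2
  normalize: π_0 + π_1 + π_2 = 1
Solving the linear system gives exactly π = [16/55, 18/55, 21/55].

π = [0.2909, 0.3273, 0.3818]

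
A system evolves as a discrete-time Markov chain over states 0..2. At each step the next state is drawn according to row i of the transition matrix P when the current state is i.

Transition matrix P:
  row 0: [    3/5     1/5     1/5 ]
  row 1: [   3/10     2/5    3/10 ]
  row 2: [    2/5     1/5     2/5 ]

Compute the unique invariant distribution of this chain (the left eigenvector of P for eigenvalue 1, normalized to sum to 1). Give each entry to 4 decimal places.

Balance equations π_j = Σ_i π_i·P[i][j]:
  π_0 = 3/5·π_0 + 3/10·π_1 + 2/5·π_2
  π_1 = 1/5·π_0 + 2/5·π_1 + 1/5·π_2
  normalize: π_0 + π_1 + π_2 = 1
Solving the linear system gives exactly π = [15/32, 1/4, 9/32].

π = [0.4688, 0.2500, 0.2813]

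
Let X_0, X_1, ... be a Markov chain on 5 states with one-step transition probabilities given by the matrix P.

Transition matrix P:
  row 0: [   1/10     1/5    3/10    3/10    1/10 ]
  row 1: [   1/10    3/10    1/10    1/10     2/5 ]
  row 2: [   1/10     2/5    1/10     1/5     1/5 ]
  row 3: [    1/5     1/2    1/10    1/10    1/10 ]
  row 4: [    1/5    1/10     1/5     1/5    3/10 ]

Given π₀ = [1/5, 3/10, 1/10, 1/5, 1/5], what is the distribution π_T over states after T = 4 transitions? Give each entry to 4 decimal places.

t=0: π = [0.2000, 0.3000, 0.1000, 0.2000, 0.2000]
t=1: π = [0.1400, 0.2900, 0.1600, 0.1700, 0.2400]
t=2: π = [0.1410, 0.2880, 0.1520, 0.1680, 0.2510]
t=3: π = [0.1419, 0.2845, 0.1533, 0.1685, 0.2518]
t=4: π = [0.1420, 0.2845, 0.1536, 0.1689, 0.2510]

π = [0.1420, 0.2845, 0.1536, 0.1689, 0.2510]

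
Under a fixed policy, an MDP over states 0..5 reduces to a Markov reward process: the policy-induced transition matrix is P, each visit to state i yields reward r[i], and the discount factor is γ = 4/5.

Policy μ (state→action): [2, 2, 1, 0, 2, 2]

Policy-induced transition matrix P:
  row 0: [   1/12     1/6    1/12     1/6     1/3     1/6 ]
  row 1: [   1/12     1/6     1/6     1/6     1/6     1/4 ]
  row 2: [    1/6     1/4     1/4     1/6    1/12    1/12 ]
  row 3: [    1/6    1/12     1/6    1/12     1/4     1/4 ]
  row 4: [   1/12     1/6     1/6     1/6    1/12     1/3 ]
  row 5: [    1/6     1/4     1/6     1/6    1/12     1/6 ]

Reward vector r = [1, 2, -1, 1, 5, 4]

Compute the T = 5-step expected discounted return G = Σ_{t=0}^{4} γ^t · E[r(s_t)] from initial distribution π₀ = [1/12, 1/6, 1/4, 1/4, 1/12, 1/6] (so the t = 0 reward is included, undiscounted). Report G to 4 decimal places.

t=0: π = [0.0833, 0.1667, 0.2500, 0.2500, 0.0833, 0.1667], E[r] = 1.5000, γ^t·E[r] = 1.500000, running G = 1.500000
t=1: π = [0.1389, 0.1806, 0.1806, 0.1458, 0.1597, 0.1944], E[r] = 2.0417, γ^t·E[r] = 1.633333, running G = 3.133333
t=2: π = [0.1267, 0.1858, 0.1701, 0.1545, 0.1574, 0.2054], E[r] = 2.0914, γ^t·E[r] = 1.338519, running G = 4.471852
t=3: π = [0.1275, 0.1851, 0.1703, 0.1538, 0.1563, 0.2071], E[r] = 2.0908, γ^t·E[r] = 1.070469, running G = 5.542321
t=4: π = [0.1276, 0.1853, 0.1702, 0.1539, 0.1563, 0.2068], E[r] = 2.0902, γ^t·E[r] = 0.856135, running G = 6.398456

G = 6.3985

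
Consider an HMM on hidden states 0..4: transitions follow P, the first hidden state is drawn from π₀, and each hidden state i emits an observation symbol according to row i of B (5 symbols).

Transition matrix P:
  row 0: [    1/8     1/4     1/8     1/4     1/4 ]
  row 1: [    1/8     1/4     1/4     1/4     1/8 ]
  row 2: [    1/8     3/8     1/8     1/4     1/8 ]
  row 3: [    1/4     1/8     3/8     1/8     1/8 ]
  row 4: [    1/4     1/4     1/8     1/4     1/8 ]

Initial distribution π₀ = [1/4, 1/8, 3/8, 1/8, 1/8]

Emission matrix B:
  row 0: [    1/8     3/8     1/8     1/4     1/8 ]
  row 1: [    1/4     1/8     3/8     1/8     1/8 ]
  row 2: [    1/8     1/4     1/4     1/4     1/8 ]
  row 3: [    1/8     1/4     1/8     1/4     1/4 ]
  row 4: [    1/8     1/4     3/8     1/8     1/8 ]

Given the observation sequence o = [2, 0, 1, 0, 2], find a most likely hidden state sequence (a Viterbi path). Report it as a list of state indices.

path = [2, 1, 2, 1, 1]

t=0: δ = [3.125e-02, 4.688e-02, 9.375e-02, 1.562e-02, 4.688e-02]  (obs o_0=2)
t=1: δ = [1.465e-03, 8.789e-03, 1.465e-03, 2.930e-03, 1.465e-03]  ψ = [2, 2, 1, 2, 2]  (obs o_1=0)
t=2: δ = [4.120e-04, 2.747e-04, 5.493e-04, 5.493e-04, 2.747e-04]  ψ = [1, 1, 1, 1, 1]  (obs o_2=1)
t=3: δ = [1.717e-05, 5.150e-05, 2.575e-05, 1.717e-05, 1.287e-05]  ψ = [3, 2, 3, 2, 0]  (obs o_3=0)
t=4: δ = [8.047e-07, 4.828e-06, 3.219e-06, 1.609e-06, 2.414e-06]  ψ = [1, 1, 1, 1, 1]  (obs o_4=2)
backtrack: best end state = 1; path = [2, 1, 2, 1, 1]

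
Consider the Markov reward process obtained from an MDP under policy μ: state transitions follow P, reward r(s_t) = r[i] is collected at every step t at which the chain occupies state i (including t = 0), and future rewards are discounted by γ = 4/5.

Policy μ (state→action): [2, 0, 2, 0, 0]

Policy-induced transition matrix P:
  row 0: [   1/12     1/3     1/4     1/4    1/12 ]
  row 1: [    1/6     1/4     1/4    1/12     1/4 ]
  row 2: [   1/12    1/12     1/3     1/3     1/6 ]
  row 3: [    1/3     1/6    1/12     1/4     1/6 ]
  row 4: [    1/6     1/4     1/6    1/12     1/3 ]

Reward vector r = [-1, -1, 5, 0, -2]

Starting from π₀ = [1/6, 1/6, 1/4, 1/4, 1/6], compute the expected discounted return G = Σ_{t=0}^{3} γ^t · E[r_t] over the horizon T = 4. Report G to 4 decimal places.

t=0: π = [0.1667, 0.1667, 0.2500, 0.2500, 0.1667], E[r] = 0.5833, γ^t·E[r] = 0.583333, running G = 0.583333
t=1: π = [0.1736, 0.2014, 0.2153, 0.2153, 0.1944], E[r] = 0.3125, γ^t·E[r] = 0.250000, running G = 0.833333
t=2: π = [0.1701, 0.2106, 0.2159, 0.2020, 0.2014], E[r] = 0.2957, γ^t·E[r] = 0.189259, running G = 1.022593
t=3: π = [0.1682, 0.2114, 0.2175, 0.1993, 0.2036], E[r] = 0.3010, γ^t·E[r] = 0.154099, running G = 1.176691

G = 1.1767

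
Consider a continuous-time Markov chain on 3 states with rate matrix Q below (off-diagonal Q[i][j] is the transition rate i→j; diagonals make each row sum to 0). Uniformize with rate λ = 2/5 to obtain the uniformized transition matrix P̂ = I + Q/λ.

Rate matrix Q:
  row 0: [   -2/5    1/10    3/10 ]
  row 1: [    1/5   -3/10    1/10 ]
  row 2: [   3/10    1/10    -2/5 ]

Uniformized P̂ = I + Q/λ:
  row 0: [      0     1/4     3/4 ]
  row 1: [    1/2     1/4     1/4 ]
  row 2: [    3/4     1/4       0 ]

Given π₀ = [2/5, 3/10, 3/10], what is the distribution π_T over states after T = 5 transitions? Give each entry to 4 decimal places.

t=0: π = [0.4000, 0.3000, 0.3000]
t=1: π = [0.3750, 0.2500, 0.3750]
t=2: π = [0.4063, 0.2500, 0.3438]
t=3: π = [0.3828, 0.2500, 0.3672]
t=4: π = [0.4004, 0.2500, 0.3496]
t=5: π = [0.3872, 0.2500, 0.3628]

π = [0.3872, 0.2500, 0.3628]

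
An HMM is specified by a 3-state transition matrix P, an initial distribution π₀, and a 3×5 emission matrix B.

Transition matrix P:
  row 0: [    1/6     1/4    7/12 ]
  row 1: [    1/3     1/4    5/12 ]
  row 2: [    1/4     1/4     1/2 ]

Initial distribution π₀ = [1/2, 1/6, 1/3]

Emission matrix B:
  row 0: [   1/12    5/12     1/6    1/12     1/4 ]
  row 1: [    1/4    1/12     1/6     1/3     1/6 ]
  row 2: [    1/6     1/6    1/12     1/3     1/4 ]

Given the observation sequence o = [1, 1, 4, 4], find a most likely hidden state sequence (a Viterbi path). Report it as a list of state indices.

path = [0, 2, 2, 2]

t=0: δ = [2.083e-01, 1.389e-02, 5.556e-02]  (obs o_0=1)
t=1: δ = [1.447e-02, 4.340e-03, 2.025e-02]  ψ = [0, 0, 0]  (obs o_1=1)
t=2: δ = [1.266e-03, 8.439e-04, 2.532e-03]  ψ = [2, 2, 2]  (obs o_2=4)
t=3: δ = [1.582e-04, 1.055e-04, 3.165e-04]  ψ = [2, 2, 2]  (obs o_3=4)
backtrack: best end state = 2; path = [0, 2, 2, 2]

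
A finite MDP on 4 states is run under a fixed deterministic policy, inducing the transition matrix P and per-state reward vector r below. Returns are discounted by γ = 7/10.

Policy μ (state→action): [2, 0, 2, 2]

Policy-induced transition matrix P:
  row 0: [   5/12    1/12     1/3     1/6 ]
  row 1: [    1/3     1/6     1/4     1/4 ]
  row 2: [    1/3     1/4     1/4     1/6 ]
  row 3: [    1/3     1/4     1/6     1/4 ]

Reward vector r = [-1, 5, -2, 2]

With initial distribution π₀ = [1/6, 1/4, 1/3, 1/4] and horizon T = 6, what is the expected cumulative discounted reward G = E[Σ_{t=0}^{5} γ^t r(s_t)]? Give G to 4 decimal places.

G = 1.8074

t=0: π = [0.1667, 0.2500, 0.3333, 0.2500], E[r] = 0.9167, γ^t·E[r] = 0.916667, running G = 0.916667
t=1: π = [0.3472, 0.2014, 0.2431, 0.2083], E[r] = 0.5903, γ^t·E[r] = 0.413194, running G = 1.329861
t=2: π = [0.3623, 0.1753, 0.2616, 0.2008], E[r] = 0.3929, γ^t·E[r] = 0.192541, running G = 1.522402
t=3: π = [0.3635, 0.1750, 0.2635, 0.1980], E[r] = 0.3806, γ^t·E[r] = 0.130560, running G = 1.652962
t=4: π = [0.3636, 0.1748, 0.2638, 0.1978], E[r] = 0.3784, γ^t·E[r] = 0.090862, running G = 1.743824
t=5: π = [0.3636, 0.1748, 0.2638, 0.1977], E[r] = 0.3783, γ^t·E[r] = 0.063578, running G = 1.807402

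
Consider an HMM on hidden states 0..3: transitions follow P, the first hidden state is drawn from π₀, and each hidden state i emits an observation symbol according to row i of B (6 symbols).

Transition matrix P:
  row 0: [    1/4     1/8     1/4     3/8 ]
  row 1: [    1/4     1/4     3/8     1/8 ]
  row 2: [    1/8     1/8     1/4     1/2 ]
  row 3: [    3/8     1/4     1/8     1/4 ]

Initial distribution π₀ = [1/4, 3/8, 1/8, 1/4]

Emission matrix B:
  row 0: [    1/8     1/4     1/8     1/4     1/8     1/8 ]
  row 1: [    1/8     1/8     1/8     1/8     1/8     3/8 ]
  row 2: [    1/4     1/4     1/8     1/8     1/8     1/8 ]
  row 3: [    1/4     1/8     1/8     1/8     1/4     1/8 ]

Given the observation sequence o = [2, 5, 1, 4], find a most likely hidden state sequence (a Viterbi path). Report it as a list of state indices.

t=0: δ = [3.125e-02, 4.688e-02, 1.562e-02, 3.125e-02]  (obs o_0=2)
t=1: δ = [1.465e-03, 4.395e-03, 2.197e-03, 1.465e-03]  ψ = [1, 1, 1, 0]  (obs o_1=5)
t=2: δ = [2.747e-04, 1.373e-04, 4.120e-04, 1.373e-04]  ψ = [1, 1, 1, 2]  (obs o_2=1)
t=3: δ = [8.583e-06, 6.437e-06, 1.287e-05, 5.150e-05]  ψ = [0, 2, 2, 2]  (obs o_3=4)
backtrack: best end state = 3; path = [1, 1, 2, 3]

path = [1, 1, 2, 3]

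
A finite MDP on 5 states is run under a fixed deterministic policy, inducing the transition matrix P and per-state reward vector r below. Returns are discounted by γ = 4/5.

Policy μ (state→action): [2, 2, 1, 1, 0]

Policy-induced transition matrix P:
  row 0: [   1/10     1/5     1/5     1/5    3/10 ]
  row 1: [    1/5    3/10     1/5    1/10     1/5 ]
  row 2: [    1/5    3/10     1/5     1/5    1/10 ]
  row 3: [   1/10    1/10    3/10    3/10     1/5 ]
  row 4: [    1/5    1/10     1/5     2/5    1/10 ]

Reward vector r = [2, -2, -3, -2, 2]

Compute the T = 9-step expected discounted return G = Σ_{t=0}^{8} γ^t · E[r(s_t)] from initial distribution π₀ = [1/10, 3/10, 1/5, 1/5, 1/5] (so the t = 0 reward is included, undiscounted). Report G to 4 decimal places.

t=0: π = [0.1000, 0.3000, 0.2000, 0.2000, 0.2000], E[r] = -1.0000, γ^t·E[r] = -1.000000, running G = -1.000000
t=1: π = [0.1700, 0.2100, 0.2200, 0.2300, 0.1700], E[r] = -0.8600, γ^t·E[r] = -0.688000, running G = -1.688000
t=2: π = [0.1600, 0.2030, 0.2230, 0.2360, 0.1780], E[r] = -0.8710, γ^t·E[r] = -0.557440, running G = -2.245440
t=3: π = [0.1604, 0.2012, 0.2236, 0.2389, 0.1759], E[r] = -0.8784, γ^t·E[r] = -0.449741, running G = -2.695181
t=4: π = [0.1601, 0.2010, 0.2239, 0.2390, 0.1761], E[r] = -0.8793, γ^t·E[r] = -0.360141, running G = -3.055322
t=5: π = [0.1601, 0.2010, 0.2239, 0.2390, 0.1760], E[r] = -0.8795, γ^t·E[r] = -0.288184, running G = -3.343505
t=6: π = [0.1601, 0.2010, 0.2239, 0.2390, 0.1760], E[r] = -0.8795, γ^t·E[r] = -0.230547, running G = -3.574053
t=7: π = [0.1601, 0.2010, 0.2239, 0.2390, 0.1760], E[r] = -0.8795, γ^t·E[r] = -0.184438, running G = -3.758491
t=8: π = [0.1601, 0.2010, 0.2239, 0.2390, 0.1760], E[r] = -0.8795, γ^t·E[r] = -0.147551, running G = -3.906042

G = -3.9060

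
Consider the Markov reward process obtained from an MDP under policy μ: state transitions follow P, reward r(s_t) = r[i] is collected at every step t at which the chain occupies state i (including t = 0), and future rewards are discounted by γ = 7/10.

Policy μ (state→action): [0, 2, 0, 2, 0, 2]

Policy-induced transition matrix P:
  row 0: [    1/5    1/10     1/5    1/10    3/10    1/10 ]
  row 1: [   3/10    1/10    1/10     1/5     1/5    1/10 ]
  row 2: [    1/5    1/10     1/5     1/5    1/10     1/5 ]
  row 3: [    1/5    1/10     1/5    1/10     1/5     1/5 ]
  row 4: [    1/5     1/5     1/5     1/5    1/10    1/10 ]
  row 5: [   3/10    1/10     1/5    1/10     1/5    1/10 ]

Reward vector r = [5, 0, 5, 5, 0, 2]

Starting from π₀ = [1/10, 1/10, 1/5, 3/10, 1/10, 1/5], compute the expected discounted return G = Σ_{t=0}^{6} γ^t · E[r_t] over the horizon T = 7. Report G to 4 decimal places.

t=0: π = [0.1000, 0.1000, 0.2000, 0.3000, 0.1000, 0.2000], E[r] = 3.4000, γ^t·E[r] = 3.400000, running G = 3.400000
t=1: π = [0.2300, 0.1100, 0.1900, 0.1400, 0.1800, 0.1500], E[r] = 3.1000, γ^t·E[r] = 2.170000, running G = 5.570000
t=2: π = [0.2260, 0.1180, 0.1890, 0.1480, 0.1860, 0.1330], E[r] = 3.0810, γ^t·E[r] = 1.509690, running G = 7.079690
t=3: π = [0.2251, 0.1186, 0.1882, 0.1493, 0.1851, 0.1337], E[r] = 3.0804, γ^t·E[r] = 1.056577, running G = 8.136267
t=4: π = [0.2252, 0.1185, 0.1881, 0.1492, 0.1852, 0.1338], E[r] = 3.0803, γ^t·E[r] = 0.739580, running G = 8.875847
t=5: π = [0.2252, 0.1185, 0.1881, 0.1492, 0.1852, 0.1337], E[r] = 3.0803, γ^t·E[r] = 0.517699, running G = 9.393546
t=6: π = [0.2252, 0.1185, 0.1881, 0.1492, 0.1852, 0.1337], E[r] = 3.0803, γ^t·E[r] = 0.362390, running G = 9.755936

G = 9.7559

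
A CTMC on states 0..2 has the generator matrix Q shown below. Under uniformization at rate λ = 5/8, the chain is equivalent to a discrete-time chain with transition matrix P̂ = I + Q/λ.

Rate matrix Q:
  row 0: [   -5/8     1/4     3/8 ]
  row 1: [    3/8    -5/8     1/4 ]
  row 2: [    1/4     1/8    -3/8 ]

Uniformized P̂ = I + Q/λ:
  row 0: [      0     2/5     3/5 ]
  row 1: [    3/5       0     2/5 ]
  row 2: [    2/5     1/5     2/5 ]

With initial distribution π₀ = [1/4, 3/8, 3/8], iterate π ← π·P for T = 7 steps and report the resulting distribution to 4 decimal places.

π = [0.3183, 0.2187, 0.4629]

t=0: π = [0.2500, 0.3750, 0.3750]
t=1: π = [0.3750, 0.1750, 0.4500]
t=2: π = [0.2850, 0.2400, 0.4750]
t=3: π = [0.3340, 0.2090, 0.4570]
t=4: π = [0.3082, 0.2250, 0.4668]
t=5: π = [0.3217, 0.2166, 0.4616]
t=6: π = [0.3146, 0.2210, 0.4643]
t=7: π = [0.3183, 0.2187, 0.4629]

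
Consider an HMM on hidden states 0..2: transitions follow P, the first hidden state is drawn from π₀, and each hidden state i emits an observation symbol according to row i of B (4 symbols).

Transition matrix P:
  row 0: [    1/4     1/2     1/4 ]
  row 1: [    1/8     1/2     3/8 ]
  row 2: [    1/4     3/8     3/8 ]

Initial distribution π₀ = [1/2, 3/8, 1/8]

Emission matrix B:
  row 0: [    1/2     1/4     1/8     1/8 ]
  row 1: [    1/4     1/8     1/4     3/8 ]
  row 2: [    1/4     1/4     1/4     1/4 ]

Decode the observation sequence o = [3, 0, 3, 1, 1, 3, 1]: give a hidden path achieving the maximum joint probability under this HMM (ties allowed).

t=0: δ = [6.250e-02, 1.406e-01, 3.125e-02]  (obs o_0=3)
t=1: δ = [8.789e-03, 1.758e-02, 1.318e-02]  ψ = [1, 1, 1]  (obs o_1=0)
t=2: δ = [4.120e-04, 3.296e-03, 1.648e-03]  ψ = [2, 1, 1]  (obs o_2=3)
t=3: δ = [1.030e-04, 2.060e-04, 3.090e-04]  ψ = [1, 1, 1]  (obs o_3=1)
t=4: δ = [1.931e-05, 1.448e-05, 2.897e-05]  ψ = [2, 2, 2]  (obs o_4=1)
t=5: δ = [9.052e-07, 4.074e-06, 2.716e-06]  ψ = [2, 2, 2]  (obs o_5=3)
t=6: δ = [1.697e-07, 2.546e-07, 3.819e-07]  ψ = [2, 1, 1]  (obs o_6=1)
backtrack: best end state = 2; path = [1, 1, 1, 2, 2, 1, 2]

path = [1, 1, 1, 2, 2, 1, 2]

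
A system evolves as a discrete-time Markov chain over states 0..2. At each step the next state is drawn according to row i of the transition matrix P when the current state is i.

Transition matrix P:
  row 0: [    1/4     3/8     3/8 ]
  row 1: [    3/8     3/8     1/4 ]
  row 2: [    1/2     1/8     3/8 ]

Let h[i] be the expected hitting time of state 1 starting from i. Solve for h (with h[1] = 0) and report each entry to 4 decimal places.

First-step conditioning: h[1] = 0; for i ≠ 1, h[i] = 1 + Σ_k P[i][k]·h[k].
  h[0] = 1 + 1/4·h[0] + 3/8·h[2]
  h[2] = 1 + 1/2·h[0] + 3/8·h[2]
Solving the 2×2 linear system over states ≠ 1 gives exactly h = [32/9, 0, 40/9] (h[1] = 0 is the target).

h = [3.5556, 0.0000, 4.4444]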